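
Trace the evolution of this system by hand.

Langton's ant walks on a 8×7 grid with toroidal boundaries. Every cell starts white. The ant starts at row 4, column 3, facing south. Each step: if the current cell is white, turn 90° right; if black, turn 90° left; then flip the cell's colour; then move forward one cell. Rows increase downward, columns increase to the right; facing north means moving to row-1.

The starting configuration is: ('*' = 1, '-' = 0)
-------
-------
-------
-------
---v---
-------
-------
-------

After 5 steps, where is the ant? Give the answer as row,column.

4,4

gen 0: -------
-------
-------
-------
---v---
-------
-------
-------
gen 1: -------
-------
-------
-------
--<*---
-------
-------
-------
gen 2: -------
-------
-------
--^----
--**---
-------
-------
-------
gen 3: -------
-------
-------
--*>---
--**---
-------
-------
-------
gen 4: -------
-------
-------
--**---
--*v---
-------
-------
-------
gen 5: -------
-------
-------
--**---
--*->--
-------
-------
-------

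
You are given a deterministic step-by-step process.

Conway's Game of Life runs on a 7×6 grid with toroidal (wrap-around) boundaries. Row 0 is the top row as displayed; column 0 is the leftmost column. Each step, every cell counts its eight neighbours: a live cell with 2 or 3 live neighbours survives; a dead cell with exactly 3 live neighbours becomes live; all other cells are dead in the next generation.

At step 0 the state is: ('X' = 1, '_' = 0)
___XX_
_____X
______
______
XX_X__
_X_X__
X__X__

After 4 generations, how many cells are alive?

t=0: ___XX_
_____X
______
______
XX_X__
_X_X__
X__X__
t=1: ___XXX
____X_
______
______
XX____
_X_XX_
___X__
t=2: ___X_X
___XXX
______
______
XXX___
XX_XX_
_____X
t=3: X__X_X
___X_X
____X_
_X____
X_XX_X
___XX_
__XX_X
t=4: X__X_X
X__X_X
____X_
XXXXXX
XXXX_X
XX____
X_X__X

23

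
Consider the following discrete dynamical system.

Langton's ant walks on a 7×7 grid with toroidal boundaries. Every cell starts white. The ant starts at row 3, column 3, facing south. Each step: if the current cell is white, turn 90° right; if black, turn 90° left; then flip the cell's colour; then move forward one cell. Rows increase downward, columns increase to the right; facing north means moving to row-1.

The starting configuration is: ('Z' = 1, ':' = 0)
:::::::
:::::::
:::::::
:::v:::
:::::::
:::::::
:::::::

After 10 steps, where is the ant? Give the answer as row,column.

2,4

gen 0: :::::::
:::::::
:::::::
:::v:::
:::::::
:::::::
:::::::
gen 1: :::::::
:::::::
:::::::
::<Z:::
:::::::
:::::::
:::::::
gen 2: :::::::
:::::::
::^::::
::ZZ:::
:::::::
:::::::
:::::::
gen 3: :::::::
:::::::
::Z>:::
::ZZ:::
:::::::
:::::::
:::::::
gen 4: :::::::
:::::::
::ZZ:::
::Zv:::
:::::::
:::::::
:::::::
gen 5: :::::::
:::::::
::ZZ:::
::Z:>::
:::::::
:::::::
:::::::
gen 6: :::::::
:::::::
::ZZ:::
::Z:Z::
::::v::
:::::::
:::::::
gen 7: :::::::
:::::::
::ZZ:::
::Z:Z::
:::<Z::
:::::::
:::::::
gen 8: :::::::
:::::::
::ZZ:::
::Z^Z::
:::ZZ::
:::::::
:::::::
gen 9: :::::::
:::::::
::ZZ:::
::ZZ>::
:::ZZ::
:::::::
:::::::
gen 10: :::::::
:::::::
::ZZ^::
::ZZ:::
:::ZZ::
:::::::
:::::::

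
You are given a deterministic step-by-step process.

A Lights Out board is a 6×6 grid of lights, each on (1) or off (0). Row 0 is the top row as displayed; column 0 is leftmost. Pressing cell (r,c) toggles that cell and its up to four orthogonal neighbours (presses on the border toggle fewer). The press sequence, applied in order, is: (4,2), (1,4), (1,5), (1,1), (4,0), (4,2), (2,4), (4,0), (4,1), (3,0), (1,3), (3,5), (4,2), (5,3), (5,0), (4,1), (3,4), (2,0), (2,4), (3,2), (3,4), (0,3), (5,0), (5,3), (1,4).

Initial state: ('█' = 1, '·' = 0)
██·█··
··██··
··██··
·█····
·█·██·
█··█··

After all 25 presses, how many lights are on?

0) ██·█··
··██··
··██··
·█····
·█·██·
█··█··
1) ██·█··
··██··
··██··
·██···
··█·█·
█·██··
2) ██·██·
··█·██
··███·
·██···
··█·█·
█·██··
3) ██·███
··█···
··████
·██···
··█·█·
█·██··
4) █··███
██····
·█████
·██···
··█·█·
█·██··
5) █··███
██····
·█████
███···
███·█·
··██··
6) █··███
██····
·█████
██····
█··██·
···█··
7) █··███
██··█·
·██···
██··█·
█··██·
···█··
8) █··███
██··█·
·██···
·█··█·
·█·██·
█··█··
9) █··███
██··█·
·██···
····█·
█·███·
██·█··
10) █··███
██··█·
███···
██··█·
··███·
██·█··
11) █···██
████··
████··
██··█·
··███·
██·█··
12) █···██
████··
████·█
██···█
··████
██·█··
13) █···██
████··
████·█
███··█
·█··██
████··
14) █···██
████··
████·█
███··█
·█·███
██··█·
15) █···██
████··
████·█
███··█
██·███
····█·
16) █···██
████··
████·█
█·█··█
··████
·█··█·
17) █···██
████··
██████
█·███·
··██·█
·█··█·
18) █···██
·███··
··████
··███·
··██·█
·█··█·
19) █···██
·████·
··█···
··██··
··██·█
·█··█·
20) █···██
·████·
······
·█····
···█·█
·█··█·
21) █···██
·████·
····█·
·█·███
···███
·█··█·
22) █·██·█
·██·█·
····█·
·█·███
···███
·█··█·
23) █·██·█
·██·█·
····█·
·█·███
█··███
█···█·
24) █·██·█
·██·█·
····█·
·█·███
█···██
█·██··
25) █·████
·███·█
······
·█·███
█···██
█·██··

19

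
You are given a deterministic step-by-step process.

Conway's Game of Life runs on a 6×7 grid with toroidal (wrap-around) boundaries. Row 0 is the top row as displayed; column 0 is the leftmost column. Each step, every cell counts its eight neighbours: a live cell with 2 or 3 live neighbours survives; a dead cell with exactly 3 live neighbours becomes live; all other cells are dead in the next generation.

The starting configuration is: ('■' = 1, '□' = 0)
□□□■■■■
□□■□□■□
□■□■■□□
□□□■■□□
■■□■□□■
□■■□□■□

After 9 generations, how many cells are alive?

18

gen 0: □□□■■■■
□□■□□■□
□■□■■□□
□□□■■□□
■■□■□□■
□■■□□■□
gen 1: □■□■□□■
□□■□□□■
□□□□□■□
□■□□□■□
■■□■□■■
□■□□□□□
gen 2: □■□□□□□
■□■□□■■
□□□□□■■
□■■□□■□
□■□□■■■
□■□□■■□
gen 3: □■■□■□□
■■□□□■□
□□■□■□□
□■■□□□□
□■□■□□■
□■■□■□■
gen 4: □□□□■□■
■□□□■■□
■□■■□□□
■■□□□□□
□□□■□■□
□□□□■□□
gen 5: □□□■■□■
■■□□■■□
■□■■■□□
■■□■■□■
□□□□■□□
□□□■■□□
gen 6: ■□■□□□■
■■□□□□□
□□□□□□□
■■□□□□■
■□■□□□□
□□□□□□□
gen 7: ■□□□□□■
■■□□□□■
□□□□□□■
■■□□□□■
■□□□□□■
■□□□□□■
gen 8: □□□□□■□
□■□□□■□
□□□□□■□
□■□□□■□
□□□□□■□
□■□□□■□
gen 9: □□□□■■■
□□□□■■■
□□□□■■■
□□□□■■■
□□□□■■■
□□□□■■■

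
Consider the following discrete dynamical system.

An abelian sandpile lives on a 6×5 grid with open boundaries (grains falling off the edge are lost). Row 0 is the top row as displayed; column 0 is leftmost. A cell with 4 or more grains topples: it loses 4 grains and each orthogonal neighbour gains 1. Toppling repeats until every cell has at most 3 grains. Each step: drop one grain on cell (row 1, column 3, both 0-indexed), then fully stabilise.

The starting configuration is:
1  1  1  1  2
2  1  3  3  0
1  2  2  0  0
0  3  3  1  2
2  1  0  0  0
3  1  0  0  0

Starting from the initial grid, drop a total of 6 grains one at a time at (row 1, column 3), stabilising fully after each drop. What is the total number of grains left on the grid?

42

k=0  1  1  1  1  2
2  1  3  3  0
1  2  2  0  0
0  3  3  1  2
2  1  0  0  0
3  1  0  0  0
k=1  1  1  2  2  2
2  2  0  1  1
1  2  3  1  0
0  3  3  1  2
2  1  0  0  0
3  1  0  0  0
k=2  1  1  2  2  2
2  2  0  2  1
1  2  3  1  0
0  3  3  1  2
2  1  0  0  0
3  1  0  0  0
k=3  1  1  2  2  2
2  2  0  3  1
1  2  3  1  0
0  3  3  1  2
2  1  0  0  0
3  1  0  0  0
k=4  1  1  2  3  2
2  2  1  0  2
1  2  3  2  0
0  3  3  1  2
2  1  0  0  0
3  1  0  0  0
k=5  1  1  2  3  2
2  2  1  1  2
1  2  3  2  0
0  3  3  1  2
2  1  0  0  0
3  1  0  0  0
k=6  1  1  2  3  2
2  2  1  2  2
1  2  3  2  0
0  3  3  1  2
2  1  0  0  0
3  1  0  0  0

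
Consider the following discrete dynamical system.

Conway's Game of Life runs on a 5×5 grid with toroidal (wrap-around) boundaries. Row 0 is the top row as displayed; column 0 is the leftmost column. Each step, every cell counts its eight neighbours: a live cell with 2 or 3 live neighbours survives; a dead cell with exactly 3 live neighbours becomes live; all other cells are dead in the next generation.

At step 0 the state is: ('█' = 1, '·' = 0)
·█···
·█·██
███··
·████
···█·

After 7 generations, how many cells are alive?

step 0: ·█···
·█·██
███··
·████
···█·
step 1: █··██
···██
·····
····█
██·██
step 2: ·█···
█··█·
···██
···██
·██··
step 3: ██···
█·██·
█·█··
█···█
████·
step 4: ·····
█·██·
█·█··
·····
··██·
step 5: ·█··█
··███
··███
·███·
·····
step 6: █·█·█
·█···
█····
·█··█
██·█·
step 7: ··███
·█··█
██···
·██·█
···█·

11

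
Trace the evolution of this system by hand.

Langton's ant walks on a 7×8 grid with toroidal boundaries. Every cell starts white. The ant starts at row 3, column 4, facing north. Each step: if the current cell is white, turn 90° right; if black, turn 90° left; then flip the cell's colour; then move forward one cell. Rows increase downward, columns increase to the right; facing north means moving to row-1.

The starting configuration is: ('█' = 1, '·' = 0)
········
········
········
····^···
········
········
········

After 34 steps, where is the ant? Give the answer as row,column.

6,3

t=0: ········
········
········
····^···
········
········
········
t=1: ········
········
········
····█>··
········
········
········
t=2: ········
········
········
····██··
·····v··
········
········
t=3: ········
········
········
····██··
····<█··
········
········
t=4: ········
········
········
····^█··
····██··
········
········
t=5: ········
········
········
···<·█··
····██··
········
········
t=6: ········
········
···^····
···█·█··
····██··
········
········
t=7: ········
········
···█>···
···█·█··
····██··
········
········
t=8: ········
········
···██···
···█v█··
····██··
········
········
t=9: ········
········
···██···
···<██··
····██··
········
········
t=10: ········
········
···██···
····██··
···v██··
········
········
t=11: ········
········
···██···
····██··
··<███··
········
········
t=12: ········
········
···██···
··^·██··
··████··
········
········
t=13: ········
········
···██···
··█>██··
··████··
········
········
t=14: ········
········
···██···
··████··
··█v██··
········
········
t=15: ········
········
···██···
··████··
··█·>█··
········
········
t=16: ········
········
···██···
··██^█··
··█··█··
········
········
t=17: ········
········
···██···
··█<·█··
··█··█··
········
········
t=18: ········
········
···██···
··█··█··
··█v·█··
········
········
t=19: ········
········
···██···
··█··█··
··<█·█··
········
········
t=20: ········
········
···██···
··█··█··
···█·█··
··v·····
········
t=21: ········
········
···██···
··█··█··
···█·█··
·<█·····
········
t=22: ········
········
···██···
··█··█··
·^·█·█··
·██·····
········
t=23: ········
········
···██···
··█··█··
·█>█·█··
·██·····
········
t=24: ········
········
···██···
··█··█··
·███·█··
·█v·····
········
t=25: ········
········
···██···
··█··█··
·███·█··
·█·>····
········
t=26: ········
········
···██···
··█··█··
·███·█··
·█·█····
···v····
t=27: ········
········
···██···
··█··█··
·███·█··
·█·█····
··<█····
t=28: ········
········
···██···
··█··█··
·███·█··
·█^█····
··██····
t=29: ········
········
···██···
··█··█··
·███·█··
·██>····
··██····
t=30: ········
········
···██···
··█··█··
·██^·█··
·██·····
··██····
t=31: ········
········
···██···
··█··█··
·█<··█··
·██·····
··██····
t=32: ········
········
···██···
··█··█··
·█···█··
·█v·····
··██····
t=33: ········
········
···██···
··█··█··
·█···█··
·█·>····
··██····
t=34: ········
········
···██···
··█··█··
·█···█··
·█·█····
··█v····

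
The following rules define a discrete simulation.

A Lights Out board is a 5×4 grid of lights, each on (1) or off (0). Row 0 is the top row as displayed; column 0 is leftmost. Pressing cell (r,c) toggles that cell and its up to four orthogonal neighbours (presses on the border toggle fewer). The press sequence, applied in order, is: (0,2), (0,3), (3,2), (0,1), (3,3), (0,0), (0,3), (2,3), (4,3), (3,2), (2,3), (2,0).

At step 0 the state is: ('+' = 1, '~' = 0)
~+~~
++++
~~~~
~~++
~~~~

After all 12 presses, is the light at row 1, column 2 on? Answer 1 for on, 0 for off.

gen 0: ~+~~
++++
~~~~
~~++
~~~~
gen 1: ~~++
++~+
~~~~
~~++
~~~~
gen 2: ~~~~
++~~
~~~~
~~++
~~~~
gen 3: ~~~~
++~~
~~+~
~+~~
~~+~
gen 4: +++~
+~~~
~~+~
~+~~
~~+~
gen 5: +++~
+~~~
~~++
~+++
~~++
gen 6: ~~+~
~~~~
~~++
~+++
~~++
gen 7: ~~~+
~~~+
~~++
~+++
~~++
gen 8: ~~~+
~~~~
~~~~
~++~
~~++
gen 9: ~~~+
~~~~
~~~~
~+++
~~~~
gen 10: ~~~+
~~~~
~~+~
~~~~
~~+~
gen 11: ~~~+
~~~+
~~~+
~~~+
~~+~
gen 12: ~~~+
+~~+
++~+
+~~+
~~+~

0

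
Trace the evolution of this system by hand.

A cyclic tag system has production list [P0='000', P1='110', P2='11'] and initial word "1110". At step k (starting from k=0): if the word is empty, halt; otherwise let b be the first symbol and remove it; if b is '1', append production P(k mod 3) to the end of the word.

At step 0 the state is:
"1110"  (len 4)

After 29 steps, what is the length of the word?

20

t=0: "1110"  (len 4)
t=1: "110000"  (len 6)
t=2: "10000110"  (len 8)
t=3: "000011011"  (len 9)
t=4: "00011011"  (len 8)
t=5: "0011011"  (len 7)
t=6: "011011"  (len 6)
t=7: "11011"  (len 5)
t=8: "1011110"  (len 7)
t=9: "01111011"  (len 8)
t=10: "1111011"  (len 7)
t=11: "111011110"  (len 9)
t=12: "1101111011"  (len 10)
t=13: "101111011000"  (len 12)
t=14: "01111011000110"  (len 14)
t=15: "1111011000110"  (len 13)
t=16: "111011000110000"  (len 15)
t=17: "11011000110000110"  (len 17)
t=18: "101100011000011011"  (len 18)
t=19: "01100011000011011000"  (len 20)
t=20: "1100011000011011000"  (len 19)
t=21: "10001100001101100011"  (len 20)
t=22: "0001100001101100011000"  (len 22)
t=23: "001100001101100011000"  (len 21)
t=24: "01100001101100011000"  (len 20)
t=25: "1100001101100011000"  (len 19)
t=26: "100001101100011000110"  (len 21)
t=27: "0000110110001100011011"  (len 22)
t=28: "000110110001100011011"  (len 21)
t=29: "00110110001100011011"  (len 20)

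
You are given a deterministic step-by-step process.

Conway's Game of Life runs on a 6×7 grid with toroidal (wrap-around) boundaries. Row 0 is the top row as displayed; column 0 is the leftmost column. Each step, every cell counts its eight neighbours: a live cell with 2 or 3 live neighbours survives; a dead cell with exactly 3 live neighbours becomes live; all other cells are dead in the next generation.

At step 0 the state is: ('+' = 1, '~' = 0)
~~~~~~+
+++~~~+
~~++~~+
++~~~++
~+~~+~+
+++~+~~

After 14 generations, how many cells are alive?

t=0: ~~~~~~+
+++~~~+
~~++~~+
++~~~++
~+~~+~+
+++~+~~
t=1: ~~~+~++
~+++~++
~~~+~~~
~+~++~~
~~~++~~
~+++~~+
t=2: ~~~~~~~
+~~+~++
++~~~+~
~~~~~~~
++~~~+~
+~~~~~+
t=3: ~~~~~+~
++~~++~
++~~++~
~~~~~~~
++~~~~~
++~~~~+
t=4: ~~~~++~
++~~~~~
++~~++~
~~~~~~+
~+~~~~+
~+~~~~+
t=5: ~+~~~++
++~~~~~
~+~~~+~
~+~~~~+
~~~~~++
~~~~~~+
t=6: ~+~~~++
~++~~+~
~++~~~+
~~~~~~+
~~~~~++
~~~~~~~
t=7: +++~~++
~~~~~+~
~++~~++
~~~~~~+
~~~~~++
+~~~~~~
t=8: ++~~~+~
~~~~+~~
+~~~~++
~~~~~~~
+~~~~++
~~~~~~~
t=9: ~~~~~~~
~+~~+~~
~~~~~++
~~~~~~~
~~~~~~+
~+~~~+~
t=10: ~~~~~~~
~~~~~+~
~~~~~+~
~~~~~++
~~~~~~~
~~~~~~~
t=11: ~~~~~~~
~~~~~~~
~~~~++~
~~~~~++
~~~~~~~
~~~~~~~
t=12: ~~~~~~~
~~~~~~~
~~~~+++
~~~~+++
~~~~~~~
~~~~~~~
t=13: ~~~~~~~
~~~~~+~
~~~~+~+
~~~~+~+
~~~~~+~
~~~~~~~
t=14: ~~~~~~~
~~~~~+~
~~~~+~+
~~~~+~+
~~~~~+~
~~~~~~~

6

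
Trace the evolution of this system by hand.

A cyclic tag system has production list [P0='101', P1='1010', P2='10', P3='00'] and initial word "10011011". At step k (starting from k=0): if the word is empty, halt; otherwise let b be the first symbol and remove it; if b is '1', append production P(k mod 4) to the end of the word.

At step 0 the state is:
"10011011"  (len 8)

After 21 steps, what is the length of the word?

gen 0: "10011011"  (len 8)
gen 1: "0011011101"  (len 10)
gen 2: "011011101"  (len 9)
gen 3: "11011101"  (len 8)
gen 4: "101110100"  (len 9)
gen 5: "01110100101"  (len 11)
gen 6: "1110100101"  (len 10)
gen 7: "11010010110"  (len 11)
gen 8: "101001011000"  (len 12)
gen 9: "01001011000101"  (len 14)
gen 10: "1001011000101"  (len 13)
gen 11: "00101100010110"  (len 14)
gen 12: "0101100010110"  (len 13)
gen 13: "101100010110"  (len 12)
gen 14: "011000101101010"  (len 15)
gen 15: "11000101101010"  (len 14)
gen 16: "100010110101000"  (len 15)
gen 17: "00010110101000101"  (len 17)
gen 18: "0010110101000101"  (len 16)
gen 19: "010110101000101"  (len 15)
gen 20: "10110101000101"  (len 14)
gen 21: "0110101000101101"  (len 16)

16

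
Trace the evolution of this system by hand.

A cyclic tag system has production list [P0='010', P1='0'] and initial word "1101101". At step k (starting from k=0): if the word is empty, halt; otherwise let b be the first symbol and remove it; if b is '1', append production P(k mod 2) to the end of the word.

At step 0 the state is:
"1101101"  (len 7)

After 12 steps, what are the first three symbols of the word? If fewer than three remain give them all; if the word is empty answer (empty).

010

step 0: "1101101"  (len 7)
step 1: "101101010"  (len 9)
step 2: "011010100"  (len 9)
step 3: "11010100"  (len 8)
step 4: "10101000"  (len 8)
step 5: "0101000010"  (len 10)
step 6: "101000010"  (len 9)
step 7: "01000010010"  (len 11)
step 8: "1000010010"  (len 10)
step 9: "000010010010"  (len 12)
step 10: "00010010010"  (len 11)
step 11: "0010010010"  (len 10)
step 12: "010010010"  (len 9)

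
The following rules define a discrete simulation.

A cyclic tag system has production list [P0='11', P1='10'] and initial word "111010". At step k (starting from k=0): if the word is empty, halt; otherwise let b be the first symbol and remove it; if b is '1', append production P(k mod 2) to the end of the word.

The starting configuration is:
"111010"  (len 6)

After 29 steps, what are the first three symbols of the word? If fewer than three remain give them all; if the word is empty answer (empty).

110

0) "111010"  (len 6)
1) "1101011"  (len 7)
2) "10101110"  (len 8)
3) "010111011"  (len 9)
4) "10111011"  (len 8)
5) "011101111"  (len 9)
6) "11101111"  (len 8)
7) "110111111"  (len 9)
8) "1011111110"  (len 10)
9) "01111111011"  (len 11)
10) "1111111011"  (len 10)
11) "11111101111"  (len 11)
12) "111110111110"  (len 12)
13) "1111011111011"  (len 13)
14) "11101111101110"  (len 14)
15) "110111110111011"  (len 15)
16) "1011111011101110"  (len 16)
17) "01111101110111011"  (len 17)
18) "1111101110111011"  (len 16)
19) "11110111011101111"  (len 17)
20) "111011101110111110"  (len 18)
21) "1101110111011111011"  (len 19)
22) "10111011101111101110"  (len 20)
23) "011101110111110111011"  (len 21)
24) "11101110111110111011"  (len 20)
25) "110111011111011101111"  (len 21)
26) "1011101111101110111110"  (len 22)
27) "01110111110111011111011"  (len 23)
28) "1110111110111011111011"  (len 22)
29) "11011111011101111101111"  (len 23)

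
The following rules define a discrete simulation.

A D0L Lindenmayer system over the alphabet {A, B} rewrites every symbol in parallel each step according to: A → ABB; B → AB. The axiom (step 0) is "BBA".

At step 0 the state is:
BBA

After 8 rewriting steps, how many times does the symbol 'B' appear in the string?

1970

step 0: BBA
step 1: ABABABB
step 2: ABBABABBABABBABAB
step 3: ABBABABABBABABBABABABBABABBABABABBABABBAB
step 4: ABBABABABBABABBABABBABABABBABABBABABABBABABBABABBABABABBABABBABABABBABABBABABBABABABBABABBABABABBAB
step 5: ABBABABABBABABBABABBABABABBABABBABABABBABABBABABABBABABBAB…ABBABABABBABABBABABBABABABBABABBABABABBABABBABABBABABABBAB  (len 239)
step 6: ABBABABABBABABBABABBABABABBABABBABABABBABABBABABABBABABBAB…ABBABABBABABABBABABBABABABBABABBABABABBABABBABABBABABABBAB  (len 577)
step 7: ABBABABABBABABBABABBABABABBABABBABABABBABABBABABABBABABBAB…ABBABABBABABABBABABBABABABBABABBABABABBABABBABABBABABABBAB  (len 1393)
step 8: ABBABABABBABABBABABBABABABBABABBABABABBABABBABABABBABABBAB…ABBABABBABABABBABABBABABABBABABBABABABBABABBABABBABABABBAB  (len 3363)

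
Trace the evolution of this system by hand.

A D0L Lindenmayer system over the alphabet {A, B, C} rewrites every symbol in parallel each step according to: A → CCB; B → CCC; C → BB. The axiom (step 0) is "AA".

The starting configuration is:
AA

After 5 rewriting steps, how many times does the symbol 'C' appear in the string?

144

gen 0: AA
gen 1: CCBCCB
gen 2: BBBBCCCBBBBCCC
gen 3: CCCCCCCCCCCCBBBBBBCCCCCCCCCCCCBBBBBB
gen 4: BBBBBBBBBBBBBBBBBBBBBBBBCCCCCCCCCCCCCCCCCCBBBBBBBBBBBBBBBBBBBBBBBBCCCCCCCCCCCCCCCCCC
gen 5: CCCCCCCCCCCCCCCCCCCCCCCCCCCCCCCCCCCCCCCCCCCCCCCCCCCCCCCCCC…CCCCCCCCCCCCCCCCCCCCCCBBBBBBBBBBBBBBBBBBBBBBBBBBBBBBBBBBBB  (len 216)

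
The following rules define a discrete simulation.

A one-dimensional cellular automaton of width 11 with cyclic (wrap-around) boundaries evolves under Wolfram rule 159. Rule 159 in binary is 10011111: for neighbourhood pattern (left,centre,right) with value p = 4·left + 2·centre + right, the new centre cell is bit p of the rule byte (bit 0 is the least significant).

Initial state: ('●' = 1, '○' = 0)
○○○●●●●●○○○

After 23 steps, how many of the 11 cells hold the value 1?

10

t=0: ○○○●●●●●○○○
t=1: ●●●●●●●○●●●
t=2: ●●●●●●○○●●●
t=3: ●●●●●○●●●●●
t=4: ●●●●○○●●●●●
t=5: ●●●○●●●●●●●
t=6: ●●○○●●●●●●●
t=7: ●○●●●●●●●●●
t=8: ○○●●●●●●●●●
t=9: ●●●●●●●●●●○
t=10: ●●●●●●●●●○○
t=11: ●●●●●●●●○●●
t=12: ●●●●●●●○○●●
t=13: ●●●●●●○●●●●
t=14: ●●●●●○○●●●●
t=15: ●●●●○●●●●●●
t=16: ●●●○○●●●●●●
t=17: ●●○●●●●●●●●
t=18: ●○○●●●●●●●●
t=19: ○●●●●●●●●●●
t=20: ○●●●●●●●●●○
t=21: ●●●●●●●●●○●
t=22: ●●●●●●●●○○●
t=23: ●●●●●●●○●●●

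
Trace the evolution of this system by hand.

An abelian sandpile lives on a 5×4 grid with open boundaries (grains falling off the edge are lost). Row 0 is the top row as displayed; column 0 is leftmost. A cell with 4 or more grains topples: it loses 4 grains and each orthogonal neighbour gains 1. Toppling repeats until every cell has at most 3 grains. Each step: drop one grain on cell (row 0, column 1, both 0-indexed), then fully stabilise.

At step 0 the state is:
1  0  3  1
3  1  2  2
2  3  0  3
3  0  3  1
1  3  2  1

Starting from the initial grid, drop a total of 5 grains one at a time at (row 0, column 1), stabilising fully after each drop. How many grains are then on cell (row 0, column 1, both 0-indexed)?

step 0: 1  0  3  1
3  1  2  2
2  3  0  3
3  0  3  1
1  3  2  1
step 1: 1  1  3  1
3  1  2  2
2  3  0  3
3  0  3  1
1  3  2  1
step 2: 1  2  3  1
3  1  2  2
2  3  0  3
3  0  3  1
1  3  2  1
step 3: 1  3  3  1
3  1  2  2
2  3  0  3
3  0  3  1
1  3  2  1
step 4: 2  1  0  2
3  2  3  2
2  3  0  3
3  0  3  1
1  3  2  1
step 5: 2  2  0  2
3  2  3  2
2  3  0  3
3  0  3  1
1  3  2  1

2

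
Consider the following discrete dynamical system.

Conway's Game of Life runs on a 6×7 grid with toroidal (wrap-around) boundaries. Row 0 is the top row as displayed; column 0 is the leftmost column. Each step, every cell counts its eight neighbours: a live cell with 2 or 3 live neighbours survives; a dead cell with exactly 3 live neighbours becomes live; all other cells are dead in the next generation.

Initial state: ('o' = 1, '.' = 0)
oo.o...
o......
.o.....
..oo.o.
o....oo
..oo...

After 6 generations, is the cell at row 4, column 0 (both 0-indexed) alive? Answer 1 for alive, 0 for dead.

t=0: oo.o...
o......
.o.....
..oo.o.
o....oo
..oo...
t=1: oo.o...
o.o....
.oo....
ooo.oo.
.o...oo
..ooo..
t=2: o...o..
o..o...
......o
...ooo.
......o
...oooo
t=3: o......
o.....o
...o.oo
....ooo
......o
o..oo.o
t=4: .o...o.
o....o.
.......
o...o..
...o...
o....oo
t=5: .o..oo.
......o
......o
.......
o...oo.
o...ooo
t=6: ....o..
o.....o
.......
.....oo
o...o..
oo.o...

1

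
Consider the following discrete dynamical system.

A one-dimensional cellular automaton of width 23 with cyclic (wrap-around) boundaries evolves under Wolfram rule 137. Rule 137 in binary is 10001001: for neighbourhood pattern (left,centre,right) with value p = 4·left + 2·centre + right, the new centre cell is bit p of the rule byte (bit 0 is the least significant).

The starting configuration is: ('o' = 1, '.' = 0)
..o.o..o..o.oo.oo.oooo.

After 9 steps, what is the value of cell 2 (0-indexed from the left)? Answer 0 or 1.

1

step 0: ..o.o..o..o.oo.oo.oooo.
step 1: o...........o..o..ooo..
step 2: ..ooooooooo.......oo...
step 3: o.oooooooo..ooooo.o..oo
step 4: ..ooooooo...oooo.....oo
step 5: ..oooooo..o.ooo..ooo.o.
step 6: o.ooooo.....oo...oo....
step 7: ..oooo..ooo.o..o.o..oo.
step 8: o.ooo...oo..........o..
step 9: ..oo..o.o..oooooooo....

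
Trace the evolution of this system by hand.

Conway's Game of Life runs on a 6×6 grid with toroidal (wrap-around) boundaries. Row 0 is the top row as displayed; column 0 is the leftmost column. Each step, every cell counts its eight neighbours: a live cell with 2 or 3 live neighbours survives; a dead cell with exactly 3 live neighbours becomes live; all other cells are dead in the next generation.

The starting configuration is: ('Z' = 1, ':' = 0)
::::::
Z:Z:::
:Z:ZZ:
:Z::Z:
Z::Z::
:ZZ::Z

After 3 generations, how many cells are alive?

2

k=0  ::::::
Z:Z:::
:Z:ZZ:
:Z::Z:
Z::Z::
:ZZ::Z
k=1  Z:Z:::
:ZZZ::
ZZ:ZZZ
ZZ::ZZ
Z::ZZZ
ZZZ:::
k=2  Z:::::
::::::
::::::
::::::
:::Z::
::Z:Z:
k=3  ::::::
::::::
::::::
::::::
:::Z::
:::Z::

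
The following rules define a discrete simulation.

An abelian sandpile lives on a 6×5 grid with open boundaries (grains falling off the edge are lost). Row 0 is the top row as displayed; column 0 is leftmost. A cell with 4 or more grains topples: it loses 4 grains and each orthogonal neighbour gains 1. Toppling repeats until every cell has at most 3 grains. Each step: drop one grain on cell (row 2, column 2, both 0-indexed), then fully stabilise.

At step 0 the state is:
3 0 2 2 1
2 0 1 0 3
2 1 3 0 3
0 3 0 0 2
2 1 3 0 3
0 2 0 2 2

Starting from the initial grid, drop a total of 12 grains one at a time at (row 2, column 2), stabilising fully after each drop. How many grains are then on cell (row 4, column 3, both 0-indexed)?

1

k=0  3 0 2 2 1
2 0 1 0 3
2 1 3 0 3
0 3 0 0 2
2 1 3 0 3
0 2 0 2 2
k=1  3 0 2 2 1
2 0 2 0 3
2 2 0 1 3
0 3 1 0 2
2 1 3 0 3
0 2 0 2 2
k=2  3 0 2 2 1
2 0 2 0 3
2 2 1 1 3
0 3 1 0 2
2 1 3 0 3
0 2 0 2 2
k=3  3 0 2 2 1
2 0 2 0 3
2 2 2 1 3
0 3 1 0 2
2 1 3 0 3
0 2 0 2 2
k=4  3 0 2 2 1
2 0 2 0 3
2 2 3 1 3
0 3 1 0 2
2 1 3 0 3
0 2 0 2 2
k=5  3 0 2 2 1
2 0 3 0 3
2 3 0 2 3
0 3 2 0 2
2 1 3 0 3
0 2 0 2 2
k=6  3 0 2 2 1
2 0 3 0 3
2 3 1 2 3
0 3 2 0 2
2 1 3 0 3
0 2 0 2 2
k=7  3 0 2 2 1
2 0 3 0 3
2 3 2 2 3
0 3 2 0 2
2 1 3 0 3
0 2 0 2 2
k=8  3 0 2 2 1
2 0 3 0 3
2 3 3 2 3
0 3 2 0 2
2 1 3 0 3
0 2 0 2 2
k=9  3 0 3 2 1
2 2 0 1 3
3 1 3 3 3
1 1 1 1 2
2 3 0 1 3
0 2 1 2 2
k=10  3 0 3 2 2
2 2 1 3 0
3 2 1 1 1
1 1 2 2 3
2 3 0 1 3
0 2 1 2 2
k=11  3 0 3 2 2
2 2 1 3 0
3 2 2 1 1
1 1 2 2 3
2 3 0 1 3
0 2 1 2 2
k=12  3 0 3 2 2
2 2 1 3 0
3 2 3 1 1
1 1 2 2 3
2 3 0 1 3
0 2 1 2 2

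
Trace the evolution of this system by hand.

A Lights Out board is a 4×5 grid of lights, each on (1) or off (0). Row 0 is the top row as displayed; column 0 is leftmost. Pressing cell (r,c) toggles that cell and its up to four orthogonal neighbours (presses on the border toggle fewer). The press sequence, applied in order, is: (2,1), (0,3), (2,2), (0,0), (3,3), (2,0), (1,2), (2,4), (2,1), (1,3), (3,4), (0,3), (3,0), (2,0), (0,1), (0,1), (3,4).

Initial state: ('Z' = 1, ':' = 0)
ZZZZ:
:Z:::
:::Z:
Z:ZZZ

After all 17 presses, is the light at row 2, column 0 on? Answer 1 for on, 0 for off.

t=0: ZZZZ:
:Z:::
:::Z:
Z:ZZZ
t=1: ZZZZ:
:::::
ZZZZ:
ZZZZZ
t=2: ZZ::Z
:::Z:
ZZZZ:
ZZZZZ
t=3: ZZ::Z
::ZZ:
Z::::
ZZ:ZZ
t=4: ::::Z
Z:ZZ:
Z::::
ZZ:ZZ
t=5: ::::Z
Z:ZZ:
Z::Z:
ZZZ::
t=6: ::::Z
::ZZ:
:Z:Z:
:ZZ::
t=7: ::Z:Z
:Z:::
:ZZZ:
:ZZ::
t=8: ::Z:Z
:Z::Z
:ZZ:Z
:ZZ:Z
t=9: ::Z:Z
::::Z
Z:::Z
::Z:Z
t=10: ::ZZZ
::ZZ:
Z::ZZ
::Z:Z
t=11: ::ZZZ
::ZZ:
Z::Z:
::ZZ:
t=12: :::::
::Z::
Z::Z:
::ZZ:
t=13: :::::
::Z::
:::Z:
ZZZZ:
t=14: :::::
Z:Z::
ZZ:Z:
:ZZZ:
t=15: ZZZ::
ZZZ::
ZZ:Z:
:ZZZ:
t=16: :::::
Z:Z::
ZZ:Z:
:ZZZ:
t=17: :::::
Z:Z::
ZZ:ZZ
:ZZ:Z

1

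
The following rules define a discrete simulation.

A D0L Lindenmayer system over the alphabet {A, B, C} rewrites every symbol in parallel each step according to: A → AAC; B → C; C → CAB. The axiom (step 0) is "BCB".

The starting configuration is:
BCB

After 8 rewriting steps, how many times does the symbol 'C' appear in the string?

1793

t=0: BCB
t=1: CCABC
t=2: CABCABAACCCAB
t=3: CABAACCCABAACCAACAACCABCABCABAACC
t=4: CABAACCAACAACCABCABCABAACCAACAACCABCABAACAACCABAACAACCABCABAACCCABAACCCABAACCAACAACCABCAB
t=5: CABAACCAACAACCABCABAACAACCABAACAACCABCABAACCCABAACCCABAACC…CCABCABCABAACCAACAACCABCABAACAACCABAACAACCABCABAACCCABAACC  (len 241)
t=6: CABAACCAACAACCABCABAACAACCABAACAACCABCABAACCCABAACCAACAACC…CCABAACAACCABCABAACCCABAACCAACAACCABCABCABAACCAACAACCABCAB  (len 657)
t=7: CABAACCAACAACCABCABAACAACCABAACAACCABCABAACCCABAACCAACAACC…CABAACCCABAACCAACAACCABCABAACAACCABAACAACCABCABAACCCABAACC  (len 1793)
t=8: CABAACCAACAACCABCABAACAACCABAACAACCABCABAACCCABAACCAACAACC…CCABAACAACCABCABAACCCABAACCAACAACCABCABCABAACCAACAACCABCAB  (len 4897)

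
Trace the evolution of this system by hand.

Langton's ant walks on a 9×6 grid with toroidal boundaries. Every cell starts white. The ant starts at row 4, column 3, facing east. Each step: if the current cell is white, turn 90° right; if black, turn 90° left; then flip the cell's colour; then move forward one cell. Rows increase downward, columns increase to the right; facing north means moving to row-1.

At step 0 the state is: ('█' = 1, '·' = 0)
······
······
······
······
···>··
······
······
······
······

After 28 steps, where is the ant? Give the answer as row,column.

2,1

[0] ······
······
······
······
···>··
······
······
······
······
[1] ······
······
······
······
···█··
···v··
······
······
······
[2] ······
······
······
······
···█··
··<█··
······
······
······
[3] ······
······
······
······
··^█··
··██··
······
······
······
[4] ······
······
······
······
··█>··
··██··
······
······
······
[5] ······
······
······
···^··
··█···
··██··
······
······
······
[6] ······
······
······
···█>·
··█···
··██··
······
······
······
[7] ······
······
······
···██·
··█·v·
··██··
······
······
······
[8] ······
······
······
···██·
··█<█·
··██··
······
······
······
[9] ······
······
······
···^█·
··███·
··██··
······
······
······
[10] ······
······
······
··<·█·
··███·
··██··
······
······
······
[11] ······
······
··^···
··█·█·
··███·
··██··
······
······
······
[12] ······
······
··█>··
··█·█·
··███·
··██··
······
······
······
[13] ······
······
··██··
··█v█·
··███·
··██··
······
······
······
[14] ······
······
··██··
··<██·
··███·
··██··
······
······
······
[15] ······
······
··██··
···██·
··v██·
··██··
······
······
······
[16] ······
······
··██··
···██·
···>█·
··██··
······
······
······
[17] ······
······
··██··
···^█·
····█·
··██··
······
······
······
[18] ······
······
··██··
··<·█·
····█·
··██··
······
······
······
[19] ······
······
··^█··
··█·█·
····█·
··██··
······
······
······
[20] ······
······
·<·█··
··█·█·
····█·
··██··
······
······
······
[21] ······
·^····
·█·█··
··█·█·
····█·
··██··
······
······
······
[22] ······
·█>···
·█·█··
··█·█·
····█·
··██··
······
······
······
[23] ······
·██···
·█v█··
··█·█·
····█·
··██··
······
······
······
[24] ······
·██···
·<██··
··█·█·
····█·
··██··
······
······
······
[25] ······
·██···
··██··
·v█·█·
····█·
··██··
······
······
······
[26] ······
·██···
··██··
<██·█·
····█·
··██··
······
······
······
[27] ······
·██···
^·██··
███·█·
····█·
··██··
······
······
······
[28] ······
·██···
█>██··
███·█·
····█·
··██··
······
······
······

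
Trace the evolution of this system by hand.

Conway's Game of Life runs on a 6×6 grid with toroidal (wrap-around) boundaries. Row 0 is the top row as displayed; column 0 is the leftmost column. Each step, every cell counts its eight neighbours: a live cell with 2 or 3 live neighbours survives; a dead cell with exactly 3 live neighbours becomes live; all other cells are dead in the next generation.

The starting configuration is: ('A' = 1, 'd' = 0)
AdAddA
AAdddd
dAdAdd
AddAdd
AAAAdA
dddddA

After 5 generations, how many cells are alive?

2

0) AdAddA
AAdddd
dAdAdd
AddAdd
AAAAdA
dddddA
1) dddddA
dddddA
dAdddd
dddAdA
dAAAdA
dddAdd
2) ddddAd
Addddd
AdddAd
dAdAdd
AddAdd
AddAdd
3) dddddA
dddddd
AAdddA
AAAAAA
AAdAAd
dddAAA
4) dddddA
dddddA
dddAdd
dddddd
dddddd
ddAAdd
5) ddddAd
ddddAd
dddddd
dddddd
dddddd
dddddd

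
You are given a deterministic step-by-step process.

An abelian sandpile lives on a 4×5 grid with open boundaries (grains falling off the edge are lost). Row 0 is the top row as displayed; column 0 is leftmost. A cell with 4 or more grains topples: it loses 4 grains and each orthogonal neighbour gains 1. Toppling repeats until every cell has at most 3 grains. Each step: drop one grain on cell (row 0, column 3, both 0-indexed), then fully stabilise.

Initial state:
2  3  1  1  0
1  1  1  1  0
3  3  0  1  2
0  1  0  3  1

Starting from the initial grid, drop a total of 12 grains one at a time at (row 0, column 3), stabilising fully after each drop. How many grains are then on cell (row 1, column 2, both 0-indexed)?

step 0: 2  3  1  1  0
1  1  1  1  0
3  3  0  1  2
0  1  0  3  1
step 1: 2  3  1  2  0
1  1  1  1  0
3  3  0  1  2
0  1  0  3  1
step 2: 2  3  1  3  0
1  1  1  1  0
3  3  0  1  2
0  1  0  3  1
step 3: 2  3  2  0  1
1  1  1  2  0
3  3  0  1  2
0  1  0  3  1
step 4: 2  3  2  1  1
1  1  1  2  0
3  3  0  1  2
0  1  0  3  1
step 5: 2  3  2  2  1
1  1  1  2  0
3  3  0  1  2
0  1  0  3  1
step 6: 2  3  2  3  1
1  1  1  2  0
3  3  0  1  2
0  1  0  3  1
step 7: 2  3  3  0  2
1  1  1  3  0
3  3  0  1  2
0  1  0  3  1
step 8: 2  3  3  1  2
1  1  1  3  0
3  3  0  1  2
0  1  0  3  1
step 9: 2  3  3  2  2
1  1  1  3  0
3  3  0  1  2
0  1  0  3  1
step 10: 2  3  3  3  2
1  1  1  3  0
3  3  0  1  2
0  1  0  3  1
step 11: 3  0  1  2  3
1  2  3  0  1
3  3  0  2  2
0  1  0  3  1
step 12: 3  0  1  3  3
1  2  3  0  1
3  3  0  2  2
0  1  0  3  1

3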